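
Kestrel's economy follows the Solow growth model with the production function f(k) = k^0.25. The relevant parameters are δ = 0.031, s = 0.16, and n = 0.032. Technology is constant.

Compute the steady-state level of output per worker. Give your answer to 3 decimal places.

y* ≈ 1.364

In steady state, investment equals break-even investment: s·k^α = (n + δ)·k.
Dividing both sides by k: k^(1−α) = s / (n + δ).
k^0.75 = 0.16 / (0.032 + 0.031) = 0.16 / 0.063 = 2.5397
k* = 2.5397^(1/0.75) ≈ 3.4651
y* = (k*)^α = 3.4651^0.25 ≈ 1.3644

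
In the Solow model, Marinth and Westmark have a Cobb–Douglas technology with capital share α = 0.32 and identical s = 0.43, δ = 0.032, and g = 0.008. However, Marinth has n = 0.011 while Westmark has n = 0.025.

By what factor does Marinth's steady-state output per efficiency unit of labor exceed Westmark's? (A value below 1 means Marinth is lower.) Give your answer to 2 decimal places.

Steady-state y* = [s/(n + g + δ)]^(α/(1−α)), so the ratio is [ (s_M/(n + g + δ)_M) / (s_W/(n + g + δ)_W) ]^0.4706.
s_M/(n + g + δ)_M = 0.43/0.051 = 8.4314; s_W/(n + g + δ)_W = 0.43/0.065 = 6.6154.
Ratio = (8.4314/6.6154)^0.4706 = 1.2745^0.4706 ≈ 1.1209

y*_M / y*_W ≈ 1.12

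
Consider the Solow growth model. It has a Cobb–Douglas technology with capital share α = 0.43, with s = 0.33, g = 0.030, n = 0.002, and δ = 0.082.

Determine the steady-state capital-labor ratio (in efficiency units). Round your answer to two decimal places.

Steady state requires s·f(k) = (n + g + δ)·k, i.e. s·k^α = (n + g + δ)·k.
Rearranging, k^(1−α) = s / (n + g + δ).
k^0.57 = 0.33 / (0.002 + 0.030 + 0.082) = 0.33 / 0.114 = 2.8947
k* = 2.8947^(1/0.57) ≈ 6.4540

k* ≈ 6.45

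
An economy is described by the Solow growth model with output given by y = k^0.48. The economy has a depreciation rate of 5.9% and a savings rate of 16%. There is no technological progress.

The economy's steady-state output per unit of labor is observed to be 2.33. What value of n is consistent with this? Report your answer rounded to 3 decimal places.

In steady state, investment equals break-even investment: s·k^α = (n + δ)·k.
Since y* = [s/(n + δ)]^(α/(1−α)), we have s/(n + δ) = (y*)^((1−α)/α) = 2.33^1.0833 = 2.5001.
Therefore n + δ = s / 2.5001 = 0.16 / 2.5001 = 0.0640, so n = 0.0640 − 0.059 = 0.0050.

n ≈ 0.005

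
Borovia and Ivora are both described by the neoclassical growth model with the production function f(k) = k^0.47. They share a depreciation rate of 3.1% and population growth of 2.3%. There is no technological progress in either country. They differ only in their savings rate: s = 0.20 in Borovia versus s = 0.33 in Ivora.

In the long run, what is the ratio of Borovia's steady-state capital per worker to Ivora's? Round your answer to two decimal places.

Steady-state k* = [s/(n + δ)]^(1/(1−α)), so the ratio is [ (s_B/(n + δ)_B) / (s_I/(n + δ)_I) ]^1.8868.
s_B/(n + δ)_B = 0.20/0.054 = 3.7037; s_I/(n + δ)_I = 0.33/0.054 = 6.1111.
Ratio = (3.7037/6.1111)^1.8868 = 0.6061^1.8868 ≈ 0.3888

ratio ≈ 0.39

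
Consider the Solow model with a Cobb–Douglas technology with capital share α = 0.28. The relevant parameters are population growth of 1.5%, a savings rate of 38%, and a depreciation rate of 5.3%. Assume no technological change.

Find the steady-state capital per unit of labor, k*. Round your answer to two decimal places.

Steady state requires s·f(k) = (n + δ)·k, i.e. s·k^α = (n + δ)·k.
Rearranging, k^(1−α) = s / (n + δ).
k^0.72 = 0.38 / (0.015 + 0.053) = 0.38 / 0.068 = 5.5882
k* = 5.5882^(1/0.72) ≈ 10.9113

k* ≈ 10.91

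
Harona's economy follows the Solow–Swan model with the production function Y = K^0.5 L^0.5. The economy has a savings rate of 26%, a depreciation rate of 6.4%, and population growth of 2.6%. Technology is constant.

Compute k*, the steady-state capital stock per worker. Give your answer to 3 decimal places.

k* ≈ 8.346

In steady state, investment equals break-even investment: s·k^α = (n + δ)·k.
Rearranging, k^(1−α) = s / (n + δ).
k^0.5 = 0.26 / (0.026 + 0.064) = 0.26 / 0.090 = 2.8889
k* = 2.8889^(1/0.5) ≈ 8.3457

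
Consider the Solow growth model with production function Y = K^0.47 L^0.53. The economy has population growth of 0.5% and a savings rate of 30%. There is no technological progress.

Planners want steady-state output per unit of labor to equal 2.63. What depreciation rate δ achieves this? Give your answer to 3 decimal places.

Steady state requires s·f(k) = (n + δ)·k, i.e. s·k^α = (n + δ)·k.
Since y* = [s/(n + δ)]^(α/(1−α)), we have s/(n + δ) = (y*)^((1−α)/α) = 2.63^1.1277 = 2.9757.
Therefore n + δ = s / 2.9757 = 0.30 / 2.9757 = 0.1008, so δ = 0.1008 − 0.005 = 0.0958.

δ ≈ 0.096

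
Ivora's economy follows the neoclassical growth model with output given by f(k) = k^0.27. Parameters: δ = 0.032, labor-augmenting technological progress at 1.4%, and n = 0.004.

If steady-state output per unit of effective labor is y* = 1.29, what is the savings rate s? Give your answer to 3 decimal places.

At the steady state, Δk = 0, so s·k^α = (n + g + δ)·k.
Since y* = [s/(n + g + δ)]^(α/(1−α)), we have s/(n + g + δ) = (y*)^((1−α)/α) = 1.29^2.7037 = 1.9907.
Therefore s = 1.9907 × (n + g + δ) = 1.9907 × 0.050 = 0.0995.

s ≈ 0.100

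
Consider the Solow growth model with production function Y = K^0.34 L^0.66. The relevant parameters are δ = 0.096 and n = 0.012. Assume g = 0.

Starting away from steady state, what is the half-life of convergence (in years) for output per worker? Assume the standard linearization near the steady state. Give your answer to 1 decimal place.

Near the steady state the convergence rate is λ = (1 − α)(n + δ).
λ = (1 − 0.34) × 0.108 = 0.66 × 0.108 = 0.07128
Half-life = ln 2 / λ = 0.6931 / 0.07128 ≈ 9.72 years

t_½ ≈ 9.7 years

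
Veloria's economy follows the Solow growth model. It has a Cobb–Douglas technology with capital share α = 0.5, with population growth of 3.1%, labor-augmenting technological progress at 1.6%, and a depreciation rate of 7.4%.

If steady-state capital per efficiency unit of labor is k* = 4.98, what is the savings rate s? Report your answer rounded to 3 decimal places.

s ≈ 0.270

At the steady state, Δk = 0, so s·k^α = (n + g + δ)·k.
So s / (n + g + δ) = (k*)^(1−α) = 4.98^0.5 = 2.2316.
Therefore s = 2.2316 × (n + g + δ) = 2.2316 × 0.121 = 0.2700.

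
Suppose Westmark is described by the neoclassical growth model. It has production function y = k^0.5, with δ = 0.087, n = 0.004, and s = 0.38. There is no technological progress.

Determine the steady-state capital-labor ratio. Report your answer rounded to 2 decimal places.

At the steady state, Δk = 0, so s·k^α = (n + δ)·k.
Dividing both sides by k: k^(1−α) = s / (n + δ).
k^0.5 = 0.38 / (0.004 + 0.087) = 0.38 / 0.091 = 4.1758
k* = 4.1758^(1/0.5) ≈ 17.4373

k* ≈ 17.44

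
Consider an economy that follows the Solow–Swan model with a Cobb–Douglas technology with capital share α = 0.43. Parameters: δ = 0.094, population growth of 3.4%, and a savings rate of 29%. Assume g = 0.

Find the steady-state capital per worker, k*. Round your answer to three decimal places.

k* ≈ 4.199

In steady state, investment equals break-even investment: s·k^α = (n + δ)·k.
Dividing both sides by k: k^(1−α) = s / (n + δ).
k^0.57 = 0.29 / (0.034 + 0.094) = 0.29 / 0.128 = 2.2656
k* = 2.2656^(1/0.57) ≈ 4.1988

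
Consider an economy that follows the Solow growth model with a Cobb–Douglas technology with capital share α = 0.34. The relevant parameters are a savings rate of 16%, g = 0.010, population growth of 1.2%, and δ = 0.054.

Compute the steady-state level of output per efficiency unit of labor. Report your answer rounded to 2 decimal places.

y* ≈ 1.47

Steady state requires s·f(k) = (n + g + δ)·k, i.e. s·k^α = (n + g + δ)·k.
Dividing both sides by k: k^(1−α) = s / (n + g + δ).
k^0.66 = 0.16 / (0.012 + 0.010 + 0.054) = 0.16 / 0.076 = 2.1053
k* = 2.1053^(1/0.66) ≈ 3.0894
y* = (k*)^α = 3.0894^0.34 ≈ 1.4674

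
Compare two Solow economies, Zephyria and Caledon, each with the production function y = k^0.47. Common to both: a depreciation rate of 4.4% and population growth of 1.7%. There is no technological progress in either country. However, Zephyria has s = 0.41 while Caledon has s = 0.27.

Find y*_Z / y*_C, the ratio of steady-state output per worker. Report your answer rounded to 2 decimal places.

Steady-state y* = [s/(n + δ)]^(α/(1−α)), so the ratio is [ (s_Z/(n + δ)_Z) / (s_C/(n + δ)_C) ]^0.8868.
s_Z/(n + δ)_Z = 0.41/0.061 = 6.7213; s_C/(n + δ)_C = 0.27/0.061 = 4.4262.
Ratio = (6.7213/4.4262)^0.8868 = 1.5185^0.8868 ≈ 1.4484

y*_Z / y*_C ≈ 1.45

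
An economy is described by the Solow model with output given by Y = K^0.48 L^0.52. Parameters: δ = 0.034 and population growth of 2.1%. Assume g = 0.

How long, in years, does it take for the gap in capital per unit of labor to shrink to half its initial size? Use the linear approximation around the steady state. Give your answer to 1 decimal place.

about 24.2 years

Near the steady state the convergence rate is λ = (1 − α)(n + δ).
λ = (1 − 0.48) × 0.055 = 0.52 × 0.055 = 0.0286
Half-life = ln 2 / λ = 0.6931 / 0.0286 ≈ 24.23 years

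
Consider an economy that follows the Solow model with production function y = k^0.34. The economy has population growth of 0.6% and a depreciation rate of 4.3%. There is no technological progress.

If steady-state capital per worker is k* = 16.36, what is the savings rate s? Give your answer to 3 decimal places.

In steady state, investment equals break-even investment: s·k^α = (n + δ)·k.
So s / (n + δ) = (k*)^(1−α) = 16.36^0.66 = 6.3255.
Therefore s = 6.3255 × (n + δ) = 6.3255 × 0.049 = 0.3099.

s ≈ 0.310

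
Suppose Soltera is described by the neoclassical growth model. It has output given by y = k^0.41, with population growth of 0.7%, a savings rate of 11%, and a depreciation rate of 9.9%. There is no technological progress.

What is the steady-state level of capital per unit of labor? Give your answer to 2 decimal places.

k* = 1.06

In steady state, investment equals break-even investment: s·k^α = (n + δ)·k.
Rearranging, k^(1−α) = s / (n + δ).
k^0.59 = 0.11 / (0.007 + 0.099) = 0.11 / 0.106 = 1.0377
k* = 1.0377^(1/0.59) ≈ 1.0647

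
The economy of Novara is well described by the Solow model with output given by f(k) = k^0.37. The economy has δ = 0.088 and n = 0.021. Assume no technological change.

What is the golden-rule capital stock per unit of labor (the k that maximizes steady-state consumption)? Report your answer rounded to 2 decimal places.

The golden rule sets f'(k) = n + δ, i.e. α·k^(α−1) = n + δ.
So k^(1−α) = α / (n + δ) = 0.37 / 0.109 = 3.3945.
k_gold = 3.3945^(1/0.63) ≈ 6.9583

k_gold ≈ 6.96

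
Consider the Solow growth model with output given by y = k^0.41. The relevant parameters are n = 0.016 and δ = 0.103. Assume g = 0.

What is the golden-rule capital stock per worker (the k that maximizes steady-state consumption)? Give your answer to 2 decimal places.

The golden rule sets f'(k) = n + δ, i.e. α·k^(α−1) = n + δ.
So k^(1−α) = α / (n + δ) = 0.41 / 0.119 = 3.4454.
k_gold = 3.4454^(1/0.59) ≈ 8.1391

k_gold ≈ 8.14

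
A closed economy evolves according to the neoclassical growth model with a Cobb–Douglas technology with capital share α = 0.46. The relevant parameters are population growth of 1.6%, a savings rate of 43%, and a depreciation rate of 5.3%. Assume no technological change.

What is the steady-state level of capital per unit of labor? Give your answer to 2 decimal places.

k* ≈ 29.62

Steady state requires s·f(k) = (n + δ)·k, i.e. s·k^α = (n + δ)·k.
Rearranging, k^(1−α) = s / (n + δ).
k^0.54 = 0.43 / (0.016 + 0.053) = 0.43 / 0.069 = 6.2319
k* = 6.2319^(1/0.54) ≈ 29.6155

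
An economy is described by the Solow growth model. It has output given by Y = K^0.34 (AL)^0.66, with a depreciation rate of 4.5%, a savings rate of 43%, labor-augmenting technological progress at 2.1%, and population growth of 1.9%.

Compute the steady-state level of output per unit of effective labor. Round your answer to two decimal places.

y* ≈ 2.31

At the steady state, Δk = 0, so s·k^α = (n + g + δ)·k.
Dividing both sides by k: k^(1−α) = s / (n + g + δ).
k^0.66 = 0.43 / (0.019 + 0.021 + 0.045) = 0.43 / 0.085 = 5.0588
k* = 5.0588^(1/0.66) ≈ 11.6611
y* = (k*)^α = 11.6611^0.34 ≈ 2.3051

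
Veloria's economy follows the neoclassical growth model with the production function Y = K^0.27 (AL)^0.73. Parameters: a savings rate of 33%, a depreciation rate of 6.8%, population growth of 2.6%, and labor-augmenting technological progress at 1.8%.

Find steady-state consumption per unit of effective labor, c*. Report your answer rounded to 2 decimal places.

c* = 1.00

In steady state, investment equals break-even investment: s·k^α = (n + g + δ)·k.
Rearranging, k^(1−α) = s / (n + g + δ).
k^0.73 = 0.33 / (0.026 + 0.018 + 0.068) = 0.33 / 0.112 = 2.9464
k* = 2.9464^(1/0.73) ≈ 4.3941
y* = (k*)^α = 4.3941^0.27 ≈ 1.4913
c* = (1 − s)·y* = (1 − 0.33) × 1.4913 ≈ 0.9992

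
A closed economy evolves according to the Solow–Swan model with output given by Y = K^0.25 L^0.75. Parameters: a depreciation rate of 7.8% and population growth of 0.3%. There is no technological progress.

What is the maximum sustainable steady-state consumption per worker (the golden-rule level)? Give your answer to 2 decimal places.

c_gold ≈ 1.09

At the golden rule, f'(k) = n + δ, so α·k^(α−1) = n + δ and k_gold = (α/(n + δ))^(1/(1−α)).
k_gold = (0.25/0.081)^(1/0.75) = 3.0864^1.3333 ≈ 4.4935
c_gold = f(k_gold) − (n + δ)·k_gold = 1.4559 − 0.081×4.4935 ≈ 1.0919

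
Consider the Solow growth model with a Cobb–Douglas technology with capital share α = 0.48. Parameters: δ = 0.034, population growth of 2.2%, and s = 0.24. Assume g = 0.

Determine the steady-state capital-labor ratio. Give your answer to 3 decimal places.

k* ≈ 16.422

Steady state requires s·f(k) = (n + δ)·k, i.e. s·k^α = (n + δ)·k.
Dividing both sides by k: k^(1−α) = s / (n + δ).
k^0.52 = 0.24 / (0.022 + 0.034) = 0.24 / 0.056 = 4.2857
k* = 4.2857^(1/0.52) ≈ 16.4220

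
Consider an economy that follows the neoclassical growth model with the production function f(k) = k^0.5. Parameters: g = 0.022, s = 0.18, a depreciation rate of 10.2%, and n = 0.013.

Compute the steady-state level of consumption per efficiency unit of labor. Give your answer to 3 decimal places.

c* = 1.077

At the steady state, Δk = 0, so s·k^α = (n + g + δ)·k.
Dividing both sides by k: k^(1−α) = s / (n + g + δ).
k^0.5 = 0.18 / (0.013 + 0.022 + 0.102) = 0.18 / 0.137 = 1.3139
k* = 1.3139^(1/0.5) ≈ 1.7263
y* = (k*)^α = 1.7263^0.5 ≈ 1.3139
c* = (1 − s)·y* = (1 − 0.18) × 1.3139 ≈ 1.0774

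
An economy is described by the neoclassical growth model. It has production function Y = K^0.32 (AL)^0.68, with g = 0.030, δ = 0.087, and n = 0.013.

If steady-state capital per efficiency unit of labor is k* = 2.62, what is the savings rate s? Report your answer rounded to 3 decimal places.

At the steady state, Δk = 0, so s·k^α = (n + g + δ)·k.
So s / (n + g + δ) = (k*)^(1−α) = 2.62^0.68 = 1.9251.
Therefore s = 1.9251 × (n + g + δ) = 1.9251 × 0.130 = 0.2503.

s ≈ 0.250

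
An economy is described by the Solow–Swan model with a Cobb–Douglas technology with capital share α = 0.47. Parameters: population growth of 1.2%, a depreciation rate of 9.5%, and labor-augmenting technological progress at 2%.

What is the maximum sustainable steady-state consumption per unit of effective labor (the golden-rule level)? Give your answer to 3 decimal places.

c_gold ≈ 1.691

At the golden rule, f'(k) = n + g + δ, so α·k^(α−1) = n + g + δ and k_gold = (α/(n + g + δ))^(1/(1−α)).
k_gold = (0.47/0.127)^(1/0.53) = 3.7008^1.8868 ≈ 11.8103
c_gold = f(k_gold) − (n + g + δ)·k_gold = 3.1913 − 0.127×11.8103 ≈ 1.6914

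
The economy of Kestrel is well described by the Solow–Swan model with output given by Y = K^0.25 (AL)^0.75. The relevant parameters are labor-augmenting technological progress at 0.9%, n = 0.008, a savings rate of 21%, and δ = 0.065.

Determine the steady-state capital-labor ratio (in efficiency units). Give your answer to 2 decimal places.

Steady state requires s·f(k) = (n + g + δ)·k, i.e. s·k^α = (n + g + δ)·k.
Dividing both sides by k: k^(1−α) = s / (n + g + δ).
k^0.75 = 0.21 / (0.008 + 0.009 + 0.065) = 0.21 / 0.082 = 2.5610
k* = 2.5610^(1/0.75) ≈ 3.5039

k* ≈ 3.50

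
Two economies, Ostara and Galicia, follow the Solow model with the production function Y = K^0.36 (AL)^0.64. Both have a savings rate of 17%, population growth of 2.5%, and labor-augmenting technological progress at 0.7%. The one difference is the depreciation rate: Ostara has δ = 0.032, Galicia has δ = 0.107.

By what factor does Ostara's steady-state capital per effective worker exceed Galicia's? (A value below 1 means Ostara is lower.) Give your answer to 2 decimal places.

k*_O / k*_G ≈ 3.36

Steady-state k* = [s/(n + g + δ)]^(1/(1−α)), so the ratio is [ (s_O/(n + g + δ)_O) / (s_G/(n + g + δ)_G) ]^1.5625.
s_O/(n + g + δ)_O = 0.17/0.064 = 2.6563; s_G/(n + g + δ)_G = 0.17/0.139 = 1.2230.
Ratio = (2.6563/1.2230)^1.5625 = 2.1720^1.5625 ≈ 3.3600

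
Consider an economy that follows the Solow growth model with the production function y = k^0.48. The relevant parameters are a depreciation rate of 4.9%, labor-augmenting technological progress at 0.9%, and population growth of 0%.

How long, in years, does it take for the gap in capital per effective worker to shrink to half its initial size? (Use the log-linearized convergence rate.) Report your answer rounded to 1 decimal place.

Near the steady state the convergence rate is λ = (1 − α)(n + g + δ).
λ = (1 − 0.48) × 0.058 = 0.52 × 0.058 = 0.03016
Half-life = ln 2 / λ = 0.6931 / 0.03016 ≈ 22.98 years

half-life ≈ 23.0 years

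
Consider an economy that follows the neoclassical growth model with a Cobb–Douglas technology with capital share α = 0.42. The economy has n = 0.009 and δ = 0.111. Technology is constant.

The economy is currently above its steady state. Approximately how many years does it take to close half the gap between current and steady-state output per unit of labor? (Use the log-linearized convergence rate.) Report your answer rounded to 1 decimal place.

Near the steady state the convergence rate is λ = (1 − α)(n + δ).
λ = (1 − 0.42) × 0.120 = 0.58 × 0.120 = 0.0696
Half-life = ln 2 / λ = 0.6931 / 0.0696 ≈ 9.96 years

t_½ ≈ 10.0 years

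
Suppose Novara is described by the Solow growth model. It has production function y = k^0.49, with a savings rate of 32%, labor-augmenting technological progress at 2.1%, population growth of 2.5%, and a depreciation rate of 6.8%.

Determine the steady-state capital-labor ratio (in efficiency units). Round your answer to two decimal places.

At the steady state, Δk = 0, so s·k^α = (n + g + δ)·k.
Dividing both sides by k: k^(1−α) = s / (n + g + δ).
k^0.51 = 0.32 / (0.025 + 0.021 + 0.068) = 0.32 / 0.114 = 2.8070
k* = 2.8070^(1/0.51) ≈ 7.5667

k* = 7.57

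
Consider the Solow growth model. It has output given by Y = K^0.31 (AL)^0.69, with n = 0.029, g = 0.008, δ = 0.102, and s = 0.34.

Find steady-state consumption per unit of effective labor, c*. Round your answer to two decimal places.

In steady state, investment equals break-even investment: s·k^α = (n + g + δ)·k.
Rearranging, k^(1−α) = s / (n + g + δ).
k^0.69 = 0.34 / (0.029 + 0.008 + 0.102) = 0.34 / 0.139 = 2.4460
k* = 2.4460^(1/0.69) ≈ 3.6558
y* = (k*)^α = 3.6558^0.31 ≈ 1.4946
c* = (1 − s)·y* = (1 − 0.34) × 1.4946 ≈ 0.9864

c* = 0.99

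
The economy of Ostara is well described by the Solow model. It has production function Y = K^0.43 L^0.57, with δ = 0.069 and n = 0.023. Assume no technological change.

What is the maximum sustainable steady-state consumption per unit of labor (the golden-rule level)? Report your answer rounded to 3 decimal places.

At the golden rule, f'(k) = n + δ, so α·k^(α−1) = n + δ and k_gold = (α/(n + δ))^(1/(1−α)).
k_gold = (0.43/0.092)^(1/0.57) = 4.6739^1.7544 ≈ 14.9584
c_gold = f(k_gold) − (n + δ)·k_gold = 3.2004 − 0.092×14.9584 ≈ 1.8242

c_gold ≈ 1.824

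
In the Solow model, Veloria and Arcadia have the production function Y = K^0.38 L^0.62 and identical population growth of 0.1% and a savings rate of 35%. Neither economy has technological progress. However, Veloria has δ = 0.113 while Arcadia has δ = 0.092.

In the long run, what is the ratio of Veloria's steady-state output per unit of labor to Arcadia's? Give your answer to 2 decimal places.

Steady-state y* = [s/(n + δ)]^(α/(1−α)), so the ratio is [ (s_V/(n + δ)_V) / (s_A/(n + δ)_A) ]^0.6129.
s_V/(n + δ)_V = 0.35/0.114 = 3.0702; s_A/(n + δ)_A = 0.35/0.093 = 3.7634.
Ratio = (3.0702/3.7634)^0.6129 = 0.8158^0.6129 ≈ 0.8827

y*_V / y*_A ≈ 0.88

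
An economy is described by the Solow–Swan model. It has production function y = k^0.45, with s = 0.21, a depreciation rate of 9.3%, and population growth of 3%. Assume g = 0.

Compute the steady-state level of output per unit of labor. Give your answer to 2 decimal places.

y* ≈ 1.55

Steady state requires s·f(k) = (n + δ)·k, i.e. s·k^α = (n + δ)·k.
Dividing both sides by k: k^(1−α) = s / (n + δ).
k^0.55 = 0.21 / (0.030 + 0.093) = 0.21 / 0.123 = 1.7073
k* = 1.7073^(1/0.55) ≈ 2.6447
y* = (k*)^α = 2.6447^0.45 ≈ 1.5491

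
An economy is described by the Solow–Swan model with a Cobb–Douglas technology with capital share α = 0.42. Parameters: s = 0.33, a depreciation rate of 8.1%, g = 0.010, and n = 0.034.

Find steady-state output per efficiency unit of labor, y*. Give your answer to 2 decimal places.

At the steady state, Δk = 0, so s·k^α = (n + g + δ)·k.
Dividing both sides by k: k^(1−α) = s / (n + g + δ).
k^0.58 = 0.33 / (0.034 + 0.010 + 0.081) = 0.33 / 0.125 = 2.6400
k* = 2.6400^(1/0.58) ≈ 5.3322
y* = (k*)^α = 5.3322^0.42 ≈ 2.0198

y* ≈ 2.02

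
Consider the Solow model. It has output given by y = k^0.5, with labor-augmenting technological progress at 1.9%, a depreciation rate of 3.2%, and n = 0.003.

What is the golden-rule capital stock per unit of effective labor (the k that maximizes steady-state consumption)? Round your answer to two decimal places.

The golden rule sets f'(k) = n + g + δ, i.e. α·k^(α−1) = n + g + δ.
So k^(1−α) = α / (n + g + δ) = 0.5 / 0.054 = 9.2593.
k_gold = 9.2593^(1/0.5) ≈ 85.7346

k_gold ≈ 85.73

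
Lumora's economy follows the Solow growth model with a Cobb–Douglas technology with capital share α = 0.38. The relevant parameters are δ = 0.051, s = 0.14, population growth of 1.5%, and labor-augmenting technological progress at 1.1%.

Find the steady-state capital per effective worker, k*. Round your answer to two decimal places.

Steady state requires s·f(k) = (n + g + δ)·k, i.e. s·k^α = (n + g + δ)·k.
Dividing both sides by k: k^(1−α) = s / (n + g + δ).
k^0.62 = 0.14 / (0.015 + 0.011 + 0.051) = 0.14 / 0.077 = 1.8182
k* = 1.8182^(1/0.62) ≈ 2.6229

k* ≈ 2.62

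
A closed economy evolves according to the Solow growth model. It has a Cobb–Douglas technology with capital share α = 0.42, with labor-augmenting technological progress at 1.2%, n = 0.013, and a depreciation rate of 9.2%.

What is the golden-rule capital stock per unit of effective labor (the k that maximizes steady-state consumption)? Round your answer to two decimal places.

k_gold ≈ 9.06

The golden rule sets f'(k) = n + g + δ, i.e. α·k^(α−1) = n + g + δ.
So k^(1−α) = α / (n + g + δ) = 0.42 / 0.117 = 3.5897.
k_gold = 3.5897^(1/0.58) ≈ 9.0573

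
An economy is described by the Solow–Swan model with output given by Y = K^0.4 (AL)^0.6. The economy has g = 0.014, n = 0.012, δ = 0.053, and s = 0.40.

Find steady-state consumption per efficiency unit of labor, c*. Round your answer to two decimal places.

In steady state, investment equals break-even investment: s·k^α = (n + g + δ)·k.
Dividing both sides by k: k^(1−α) = s / (n + g + δ).
k^0.6 = 0.40 / (0.012 + 0.014 + 0.053) = 0.40 / 0.079 = 5.0633
k* = 5.0633^(1/0.6) ≈ 14.9299
y* = (k*)^α = 14.9299^0.4 ≈ 2.9486
c* = (1 − s)·y* = (1 − 0.40) × 2.9486 ≈ 1.7692

c* = 1.77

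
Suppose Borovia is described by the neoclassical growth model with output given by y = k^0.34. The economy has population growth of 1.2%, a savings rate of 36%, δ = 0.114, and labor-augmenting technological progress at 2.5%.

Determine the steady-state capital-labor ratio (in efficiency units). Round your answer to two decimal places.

k* = 3.73

In steady state, investment equals break-even investment: s·k^α = (n + g + δ)·k.
Rearranging, k^(1−α) = s / (n + g + δ).
k^0.66 = 0.36 / (0.012 + 0.025 + 0.114) = 0.36 / 0.151 = 2.3841
k* = 2.3841^(1/0.66) ≈ 3.7300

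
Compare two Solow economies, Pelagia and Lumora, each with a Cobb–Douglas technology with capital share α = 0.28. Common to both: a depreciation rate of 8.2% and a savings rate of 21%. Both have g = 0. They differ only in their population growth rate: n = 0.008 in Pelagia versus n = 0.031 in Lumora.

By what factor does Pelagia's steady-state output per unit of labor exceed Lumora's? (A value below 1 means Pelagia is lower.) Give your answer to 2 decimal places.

Steady-state y* = [s/(n + δ)]^(α/(1−α)), so the ratio is [ (s_P/(n + δ)_P) / (s_L/(n + δ)_L) ]^0.3889.
s_P/(n + δ)_P = 0.21/0.090 = 2.3333; s_L/(n + δ)_L = 0.21/0.113 = 1.8584.
Ratio = (2.3333/1.8584)^0.3889 = 1.2555^0.3889 ≈ 1.0925

ratio ≈ 1.09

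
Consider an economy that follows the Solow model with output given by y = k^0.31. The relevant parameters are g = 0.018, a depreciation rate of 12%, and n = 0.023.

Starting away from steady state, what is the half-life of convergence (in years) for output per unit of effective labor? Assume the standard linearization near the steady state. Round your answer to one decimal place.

t_½ ≈ 6.2 years

Near the steady state the convergence rate is λ = (1 − α)(n + g + δ).
λ = (1 − 0.31) × 0.161 = 0.69 × 0.161 = 0.11109
Half-life = ln 2 / λ = 0.6931 / 0.11109 ≈ 6.24 years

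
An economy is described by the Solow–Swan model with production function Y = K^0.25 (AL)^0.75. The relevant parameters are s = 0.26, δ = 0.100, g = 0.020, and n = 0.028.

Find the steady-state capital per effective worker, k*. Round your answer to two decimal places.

k* ≈ 2.12

Steady state requires s·f(k) = (n + g + δ)·k, i.e. s·k^α = (n + g + δ)·k.
Dividing both sides by k: k^(1−α) = s / (n + g + δ).
k^0.75 = 0.26 / (0.028 + 0.020 + 0.100) = 0.26 / 0.148 = 1.7568
k* = 1.7568^(1/0.75) ≈ 2.1198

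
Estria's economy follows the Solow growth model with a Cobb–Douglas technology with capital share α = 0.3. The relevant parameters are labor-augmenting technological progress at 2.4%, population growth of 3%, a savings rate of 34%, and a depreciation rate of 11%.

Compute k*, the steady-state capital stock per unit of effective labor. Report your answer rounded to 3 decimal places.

In steady state, investment equals break-even investment: s·k^α = (n + g + δ)·k.
Rearranging, k^(1−α) = s / (n + g + δ).
k^0.7 = 0.34 / (0.030 + 0.024 + 0.110) = 0.34 / 0.164 = 2.0732
k* = 2.0732^(1/0.7) ≈ 2.8336

k* ≈ 2.834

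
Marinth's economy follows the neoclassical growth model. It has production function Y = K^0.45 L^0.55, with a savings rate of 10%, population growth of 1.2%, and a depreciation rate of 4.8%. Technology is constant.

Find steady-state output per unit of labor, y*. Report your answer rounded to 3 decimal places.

In steady state, investment equals break-even investment: s·k^α = (n + δ)·k.
Dividing both sides by k: k^(1−α) = s / (n + δ).
k^0.55 = 0.10 / (0.012 + 0.048) = 0.10 / 0.060 = 1.6667
k* = 1.6667^(1/0.55) ≈ 2.5315
y* = (k*)^α = 2.5315^0.45 ≈ 1.5189

y* ≈ 1.519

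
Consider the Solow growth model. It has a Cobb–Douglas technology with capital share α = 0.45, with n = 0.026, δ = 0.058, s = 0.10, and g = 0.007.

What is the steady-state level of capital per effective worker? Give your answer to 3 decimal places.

In steady state, investment equals break-even investment: s·k^α = (n + g + δ)·k.
Rearranging, k^(1−α) = s / (n + g + δ).
k^0.55 = 0.10 / (0.026 + 0.007 + 0.058) = 0.10 / 0.091 = 1.0989
k* = 1.0989^(1/0.55) ≈ 1.1871

k* = 1.187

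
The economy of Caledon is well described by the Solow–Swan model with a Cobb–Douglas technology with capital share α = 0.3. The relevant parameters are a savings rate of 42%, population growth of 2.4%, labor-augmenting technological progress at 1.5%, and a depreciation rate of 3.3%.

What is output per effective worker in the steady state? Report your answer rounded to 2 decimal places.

y* = 2.13

Steady state requires s·f(k) = (n + g + δ)·k, i.e. s·k^α = (n + g + δ)·k.
Dividing both sides by k: k^(1−α) = s / (n + g + δ).
k^0.7 = 0.42 / (0.024 + 0.015 + 0.033) = 0.42 / 0.072 = 5.8333
k* = 5.8333^(1/0.7) ≈ 12.4212
y* = (k*)^α = 12.4212^0.3 ≈ 2.1294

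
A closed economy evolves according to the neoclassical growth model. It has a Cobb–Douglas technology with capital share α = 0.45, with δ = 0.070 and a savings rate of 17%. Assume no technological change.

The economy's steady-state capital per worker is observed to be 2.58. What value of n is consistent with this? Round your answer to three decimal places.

Steady state requires s·f(k) = (n + δ)·k, i.e. s·k^α = (n + δ)·k.
So s / (n + δ) = (k*)^(1−α) = 2.58^0.55 = 1.6842.
Therefore n + δ = s / 1.6842 = 0.17 / 1.6842 = 0.1009, so n = 0.1009 − 0.070 = 0.0309.

n ≈ 0.031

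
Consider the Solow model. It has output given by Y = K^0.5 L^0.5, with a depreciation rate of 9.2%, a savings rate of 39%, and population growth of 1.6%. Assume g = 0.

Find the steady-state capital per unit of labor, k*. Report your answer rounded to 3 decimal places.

At the steady state, Δk = 0, so s·k^α = (n + δ)·k.
Rearranging, k^(1−α) = s / (n + δ).
k^0.5 = 0.39 / (0.016 + 0.092) = 0.39 / 0.108 = 3.6111
k* = 3.6111^(1/0.5) ≈ 13.0400

k* ≈ 13.040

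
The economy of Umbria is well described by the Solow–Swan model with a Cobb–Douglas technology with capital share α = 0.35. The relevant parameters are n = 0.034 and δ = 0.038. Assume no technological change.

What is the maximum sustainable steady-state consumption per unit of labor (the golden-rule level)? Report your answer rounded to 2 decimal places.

At the golden rule, f'(k) = n + δ, so α·k^(α−1) = n + δ and k_gold = (α/(n + δ))^(1/(1−α)).
k_gold = (0.35/0.072)^(1/0.65) = 4.8611^1.5385 ≈ 11.3905
c_gold = f(k_gold) − (n + δ)·k_gold = 2.3431 − 0.072×11.3905 ≈ 1.5230

c_gold ≈ 1.52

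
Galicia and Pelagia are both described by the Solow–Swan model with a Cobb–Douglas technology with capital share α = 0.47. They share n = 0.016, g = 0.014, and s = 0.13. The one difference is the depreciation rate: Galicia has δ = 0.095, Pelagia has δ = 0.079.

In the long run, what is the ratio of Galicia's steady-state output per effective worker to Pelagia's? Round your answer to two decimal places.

y*_G / y*_P ≈ 0.89

Steady-state y* = [s/(n + g + δ)]^(α/(1−α)), so the ratio is [ (s_G/(n + g + δ)_G) / (s_P/(n + g + δ)_P) ]^0.8868.
s_G/(n + g + δ)_G = 0.13/0.125 = 1.0400; s_P/(n + g + δ)_P = 0.13/0.109 = 1.1927.
Ratio = (1.0400/1.1927)^0.8868 = 0.8720^0.8868 ≈ 0.8856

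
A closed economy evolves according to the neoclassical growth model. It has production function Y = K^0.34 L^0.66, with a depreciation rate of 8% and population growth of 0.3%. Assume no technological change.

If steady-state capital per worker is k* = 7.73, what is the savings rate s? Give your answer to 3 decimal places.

In steady state, investment equals break-even investment: s·k^α = (n + δ)·k.
So s / (n + δ) = (k*)^(1−α) = 7.73^0.66 = 3.8565.
Therefore s = 3.8565 × (n + δ) = 3.8565 × 0.083 = 0.3201.

s ≈ 0.320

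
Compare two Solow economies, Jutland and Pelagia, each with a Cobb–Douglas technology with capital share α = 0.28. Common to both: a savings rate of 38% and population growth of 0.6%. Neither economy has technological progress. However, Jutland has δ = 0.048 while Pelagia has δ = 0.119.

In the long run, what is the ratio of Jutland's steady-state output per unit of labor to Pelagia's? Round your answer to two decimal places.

Steady-state y* = [s/(n + δ)]^(α/(1−α)), so the ratio is [ (s_J/(n + δ)_J) / (s_P/(n + δ)_P) ]^0.3889.
s_J/(n + δ)_J = 0.38/0.054 = 7.0370; s_P/(n + δ)_P = 0.38/0.125 = 3.0400.
Ratio = (7.0370/3.0400)^0.3889 = 2.3148^0.3889 ≈ 1.3860

y*_J / y*_P ≈ 1.39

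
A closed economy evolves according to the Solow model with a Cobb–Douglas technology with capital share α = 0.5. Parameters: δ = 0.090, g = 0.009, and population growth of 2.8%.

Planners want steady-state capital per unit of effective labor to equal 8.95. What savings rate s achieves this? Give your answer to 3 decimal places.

At the steady state, Δk = 0, so s·k^α = (n + g + δ)·k.
So s / (n + g + δ) = (k*)^(1−α) = 8.95^0.5 = 2.9917.
Therefore s = 2.9917 × (n + g + δ) = 2.9917 × 0.127 = 0.3799.

s ≈ 0.380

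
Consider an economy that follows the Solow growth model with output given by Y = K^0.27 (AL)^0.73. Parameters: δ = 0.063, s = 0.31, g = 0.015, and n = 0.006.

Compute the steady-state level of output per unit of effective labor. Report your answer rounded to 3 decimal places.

Steady state requires s·f(k) = (n + g + δ)·k, i.e. s·k^α = (n + g + δ)·k.
Dividing both sides by k: k^(1−α) = s / (n + g + δ).
k^0.73 = 0.31 / (0.006 + 0.015 + 0.063) = 0.31 / 0.084 = 3.6905
k* = 3.6905^(1/0.73) ≈ 5.9818
y* = (k*)^α = 5.9818^0.27 ≈ 1.6209

y* ≈ 1.621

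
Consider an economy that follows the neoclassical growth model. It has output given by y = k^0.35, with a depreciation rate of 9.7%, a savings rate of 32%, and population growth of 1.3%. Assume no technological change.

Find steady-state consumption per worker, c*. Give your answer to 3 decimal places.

In steady state, investment equals break-even investment: s·k^α = (n + δ)·k.
Rearranging, k^(1−α) = s / (n + δ).
k^0.65 = 0.32 / (0.013 + 0.097) = 0.32 / 0.110 = 2.9091
k* = 2.9091^(1/0.65) ≈ 5.1698
y* = (k*)^α = 5.1698^0.35 ≈ 1.7771
c* = (1 − s)·y* = (1 − 0.32) × 1.7771 ≈ 1.2084

c* ≈ 1.208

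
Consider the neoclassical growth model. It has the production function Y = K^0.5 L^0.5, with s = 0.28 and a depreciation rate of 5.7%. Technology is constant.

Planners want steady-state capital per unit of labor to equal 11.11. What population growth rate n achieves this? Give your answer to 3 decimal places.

n ≈ 0.027

At the steady state, Δk = 0, so s·k^α = (n + δ)·k.
So s / (n + δ) = (k*)^(1−α) = 11.11^0.5 = 3.3332.
Therefore n + δ = s / 3.3332 = 0.28 / 3.3332 = 0.0840, so n = 0.0840 − 0.057 = 0.0270.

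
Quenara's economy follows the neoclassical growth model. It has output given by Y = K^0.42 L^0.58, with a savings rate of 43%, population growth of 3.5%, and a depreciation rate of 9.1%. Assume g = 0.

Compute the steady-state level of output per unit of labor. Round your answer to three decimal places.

Steady state requires s·f(k) = (n + δ)·k, i.e. s·k^α = (n + δ)·k.
Rearranging, k^(1−α) = s / (n + δ).
k^0.58 = 0.43 / (0.035 + 0.091) = 0.43 / 0.126 = 3.4127
k* = 3.4127^(1/0.58) ≈ 8.3011
y* = (k*)^α = 8.3011^0.42 ≈ 2.4324

y* ≈ 2.432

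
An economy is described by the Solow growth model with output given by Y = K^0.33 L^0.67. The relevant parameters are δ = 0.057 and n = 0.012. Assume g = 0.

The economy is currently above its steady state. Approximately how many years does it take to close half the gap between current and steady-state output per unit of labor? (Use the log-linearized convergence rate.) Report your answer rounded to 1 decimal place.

Near the steady state the convergence rate is λ = (1 − α)(n + δ).
λ = (1 − 0.33) × 0.069 = 0.67 × 0.069 = 0.04623
Half-life = ln 2 / λ = 0.6931 / 0.04623 ≈ 14.99 years

about 15.0 years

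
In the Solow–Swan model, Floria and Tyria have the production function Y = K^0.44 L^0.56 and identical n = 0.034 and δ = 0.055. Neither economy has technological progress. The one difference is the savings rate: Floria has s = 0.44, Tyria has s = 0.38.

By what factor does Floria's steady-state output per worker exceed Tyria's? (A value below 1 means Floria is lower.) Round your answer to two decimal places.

Steady-state y* = [s/(n + δ)]^(α/(1−α)), so the ratio is [ (s_F/(n + δ)_F) / (s_T/(n + δ)_T) ]^0.7857.
s_F/(n + δ)_F = 0.44/0.089 = 4.9438; s_T/(n + δ)_T = 0.38/0.089 = 4.2697.
Ratio = (4.9438/4.2697)^0.7857 = 1.1579^0.7857 ≈ 1.1221

ratio ≈ 1.12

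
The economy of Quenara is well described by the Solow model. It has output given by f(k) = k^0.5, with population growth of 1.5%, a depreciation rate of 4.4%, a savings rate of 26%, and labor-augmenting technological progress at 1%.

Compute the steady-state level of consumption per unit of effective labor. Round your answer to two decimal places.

Steady state requires s·f(k) = (n + g + δ)·k, i.e. s·k^α = (n + g + δ)·k.
Rearranging, k^(1−α) = s / (n + g + δ).
k^0.5 = 0.26 / (0.015 + 0.010 + 0.044) = 0.26 / 0.069 = 3.7681
k* = 3.7681^(1/0.5) ≈ 14.1986
y* = (k*)^α = 14.1986^0.5 ≈ 3.7681
c* = (1 − s)·y* = (1 − 0.26) × 3.7681 ≈ 2.7884

c* = 2.79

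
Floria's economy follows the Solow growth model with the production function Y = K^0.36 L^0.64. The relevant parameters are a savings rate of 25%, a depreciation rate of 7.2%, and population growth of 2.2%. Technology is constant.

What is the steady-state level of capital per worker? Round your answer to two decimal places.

Steady state requires s·f(k) = (n + δ)·k, i.e. s·k^α = (n + δ)·k.
Dividing both sides by k: k^(1−α) = s / (n + δ).
k^0.64 = 0.25 / (0.022 + 0.072) = 0.25 / 0.094 = 2.6596
k* = 2.6596^(1/0.64) ≈ 4.6108

k* = 4.61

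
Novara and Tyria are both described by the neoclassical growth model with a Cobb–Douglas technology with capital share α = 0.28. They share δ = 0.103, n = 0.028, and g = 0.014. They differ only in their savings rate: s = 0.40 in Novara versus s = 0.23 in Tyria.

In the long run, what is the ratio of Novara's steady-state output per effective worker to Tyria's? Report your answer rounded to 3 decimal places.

ratio ≈ 1.240

Steady-state y* = [s/(n + g + δ)]^(α/(1−α)), so the ratio is [ (s_N/(n + g + δ)_N) / (s_T/(n + g + δ)_T) ]^0.3889.
s_N/(n + g + δ)_N = 0.40/0.145 = 2.7586; s_T/(n + g + δ)_T = 0.23/0.145 = 1.5862.
Ratio = (2.7586/1.5862)^0.3889 = 1.7391^0.3889 ≈ 1.2401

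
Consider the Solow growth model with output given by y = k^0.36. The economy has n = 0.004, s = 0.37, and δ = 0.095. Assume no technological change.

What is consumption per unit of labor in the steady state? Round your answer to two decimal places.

In steady state, investment equals break-even investment: s·k^α = (n + δ)·k.
Rearranging, k^(1−α) = s / (n + δ).
k^0.64 = 0.37 / (0.004 + 0.095) = 0.37 / 0.099 = 3.7374
k* = 3.7374^(1/0.64) ≈ 7.8458
y* = (k*)^α = 7.8458^0.36 ≈ 2.0993
c* = (1 − s)·y* = (1 − 0.37) × 2.0993 ≈ 1.3226

c* = 1.32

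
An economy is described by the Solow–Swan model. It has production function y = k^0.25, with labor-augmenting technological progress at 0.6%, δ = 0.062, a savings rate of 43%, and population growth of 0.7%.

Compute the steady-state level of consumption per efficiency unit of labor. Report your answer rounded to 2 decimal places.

In steady state, investment equals break-even investment: s·k^α = (n + g + δ)·k.
Dividing both sides by k: k^(1−α) = s / (n + g + δ).
k^0.75 = 0.43 / (0.007 + 0.006 + 0.062) = 0.43 / 0.075 = 5.7333
k* = 5.7333^(1/0.75) ≈ 10.2614
y* = (k*)^α = 10.2614^0.25 ≈ 1.7898
c* = (1 − s)·y* = (1 − 0.43) × 1.7898 ≈ 1.0202

c* ≈ 1.02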